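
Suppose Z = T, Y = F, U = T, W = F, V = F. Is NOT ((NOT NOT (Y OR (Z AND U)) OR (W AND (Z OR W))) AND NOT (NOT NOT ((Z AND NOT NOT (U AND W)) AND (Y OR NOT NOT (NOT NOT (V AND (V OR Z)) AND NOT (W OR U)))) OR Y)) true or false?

F

Z AND U = T AND T = T
Y OR (Z AND U) = F OR T = T
NOT (Y OR (Z AND U)) = NOT T = F
NOT NOT (Y OR (Z AND U)) = NOT F = T
Z OR W = T OR F = T
W AND (Z OR W) = F AND T = F
NOT NOT (Y OR (Z AND U)) OR (W AND (Z OR W)) = T OR F = T
U AND W = T AND F = F
NOT (U AND W) = NOT F = T
NOT NOT (U AND W) = NOT T = F
Z AND NOT NOT (U AND W) = T AND F = F
V OR Z = F OR T = T
V AND (V OR Z) = F AND T = F
NOT (V AND (V OR Z)) = NOT F = T
NOT NOT (V AND (V OR Z)) = NOT T = F
W OR U = F OR T = T
NOT (W OR U) = NOT T = F
NOT NOT (V AND (V OR Z)) AND NOT (W OR U) = F AND F = F
NOT (NOT NOT (V AND (V OR Z)) AND NOT (W OR U)) = NOT F = T
NOT NOT (NOT NOT (V AND (V OR Z)) AND NOT (W OR U)) = NOT T = F
Y OR NOT NOT (NOT NOT (V AND (V OR Z)) AND NOT (W OR U)) = F OR F = F
(Z AND NOT NOT (U AND W)) AND (Y OR NOT NOT (NOT NOT (V AND (V OR Z)) AND NOT (W OR U))) = F AND F = F
NOT ((Z AND NOT NOT (U AND W)) AND (Y OR NOT NOT (NOT NOT (V AND (V OR Z)) AND NOT (W OR U)))) = NOT F = T
NOT NOT ((Z AND NOT NOT (U AND W)) AND (Y OR NOT NOT (NOT NOT (V AND (V OR Z)) AND NOT (W OR U)))) = NOT T = F
NOT NOT ((Z AND NOT NOT (U AND W)) AND (Y OR NOT NOT (NOT NOT (V AND (V OR Z)) AND NOT (W OR U)))) OR Y = F OR F = F
NOT (NOT NOT ((Z AND NOT NOT (U AND W)) AND (Y OR NOT NOT (NOT NOT (V AND (V OR Z)) AND NOT (W OR U)))) OR Y) = NOT F = T
(NOT NOT (Y OR (Z AND U)) OR (W AND (Z OR W))) AND NOT (NOT NOT ((Z AND NOT NOT (U AND W)) AND (Y OR NOT NOT (NOT NOT (V AND (V OR Z)) AND NOT (W OR U)))) OR Y) = T AND T = T
NOT ((NOT NOT (Y OR (Z AND U)) OR (W AND (Z OR W))) AND NOT (NOT NOT ((Z AND NOT NOT (U AND W)) AND (Y OR NOT NOT (NOT NOT (V AND (V OR Z)) AND NOT (W OR U)))) OR Y)) = NOT T = F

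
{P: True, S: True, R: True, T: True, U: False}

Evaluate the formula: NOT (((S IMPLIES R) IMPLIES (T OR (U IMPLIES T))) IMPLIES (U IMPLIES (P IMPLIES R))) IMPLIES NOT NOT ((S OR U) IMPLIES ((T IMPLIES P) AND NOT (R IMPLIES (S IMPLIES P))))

S IMPLIES R = True IMPLIES True = True
U IMPLIES T = False IMPLIES True = True
T OR (U IMPLIES T) = True OR True = True
(S IMPLIES R) IMPLIES (T OR (U IMPLIES T)) = True IMPLIES True = True
P IMPLIES R = True IMPLIES True = True
U IMPLIES (P IMPLIES R) = False IMPLIES True = True
((S IMPLIES R) IMPLIES (T OR (U IMPLIES T))) IMPLIES (U IMPLIES (P IMPLIES R)) = True IMPLIES True = True
NOT (((S IMPLIES R) IMPLIES (T OR (U IMPLIES T))) IMPLIES (U IMPLIES (P IMPLIES R))) = NOT True = False
S OR U = True OR False = True
T IMPLIES P = True IMPLIES True = True
S IMPLIES P = True IMPLIES True = True
R IMPLIES (S IMPLIES P) = True IMPLIES True = True
NOT (R IMPLIES (S IMPLIES P)) = NOT True = False
(T IMPLIES P) AND NOT (R IMPLIES (S IMPLIES P)) = True AND False = False
(S OR U) IMPLIES ((T IMPLIES P) AND NOT (R IMPLIES (S IMPLIES P))) = True IMPLIES False = False
NOT ((S OR U) IMPLIES ((T IMPLIES P) AND NOT (R IMPLIES (S IMPLIES P)))) = NOT False = True
NOT NOT ((S OR U) IMPLIES ((T IMPLIES P) AND NOT (R IMPLIES (S IMPLIES P)))) = NOT True = False
NOT (((S IMPLIES R) IMPLIES (T OR (U IMPLIES T))) IMPLIES (U IMPLIES (P IMPLIES R))) IMPLIES NOT NOT ((S OR U) IMPLIES ((T IMPLIES P) AND NOT (R IMPLIES (S IMPLIES P)))) = False IMPLIES False = True

True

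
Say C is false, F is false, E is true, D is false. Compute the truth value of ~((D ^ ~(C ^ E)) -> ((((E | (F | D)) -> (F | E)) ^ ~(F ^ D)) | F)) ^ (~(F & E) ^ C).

1

C ^ E = 0 ^ 1 = 1
~(C ^ E) = ~1 = 0
D ^ ~(C ^ E) = 0 ^ 0 = 0
F | D = 0 | 0 = 0
E | (F | D) = 1 | 0 = 1
F | E = 0 | 1 = 1
(E | (F | D)) -> (F | E) = 1 -> 1 = 1
F ^ D = 0 ^ 0 = 0
~(F ^ D) = ~0 = 1
((E | (F | D)) -> (F | E)) ^ ~(F ^ D) = 1 ^ 1 = 0
(((E | (F | D)) -> (F | E)) ^ ~(F ^ D)) | F = 0 | 0 = 0
(D ^ ~(C ^ E)) -> ((((E | (F | D)) -> (F | E)) ^ ~(F ^ D)) | F) = 0 -> 0 = 1
~((D ^ ~(C ^ E)) -> ((((E | (F | D)) -> (F | E)) ^ ~(F ^ D)) | F)) = ~1 = 0
F & E = 0 & 1 = 0
~(F & E) = ~0 = 1
~(F & E) ^ C = 1 ^ 0 = 1
~((D ^ ~(C ^ E)) -> ((((E | (F | D)) -> (F | E)) ^ ~(F ^ D)) | F)) ^ (~(F & E) ^ C) = 0 ^ 1 = 1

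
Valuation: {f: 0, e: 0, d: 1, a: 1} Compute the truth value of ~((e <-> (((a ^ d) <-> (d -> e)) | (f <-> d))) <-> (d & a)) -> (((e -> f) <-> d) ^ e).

a ^ d = 1 ^ 1 = 0
d -> e = 1 -> 0 = 0
(a ^ d) <-> (d -> e) = 0 <-> 0 = 1
f <-> d = 0 <-> 1 = 0
((a ^ d) <-> (d -> e)) | (f <-> d) = 1 | 0 = 1
e <-> (((a ^ d) <-> (d -> e)) | (f <-> d)) = 0 <-> 1 = 0
d & a = 1 & 1 = 1
(e <-> (((a ^ d) <-> (d -> e)) | (f <-> d))) <-> (d & a) = 0 <-> 1 = 0
~((e <-> (((a ^ d) <-> (d -> e)) | (f <-> d))) <-> (d & a)) = ~0 = 1
e -> f = 0 -> 0 = 1
(e -> f) <-> d = 1 <-> 1 = 1
((e -> f) <-> d) ^ e = 1 ^ 0 = 1
~((e <-> (((a ^ d) <-> (d -> e)) | (f <-> d))) <-> (d & a)) -> (((e -> f) <-> d) ^ e) = 1 -> 1 = 1

1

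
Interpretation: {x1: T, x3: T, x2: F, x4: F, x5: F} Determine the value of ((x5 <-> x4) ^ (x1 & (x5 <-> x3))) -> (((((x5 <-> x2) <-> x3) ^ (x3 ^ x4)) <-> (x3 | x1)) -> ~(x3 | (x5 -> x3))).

T

x5 <-> x4 = F <-> F = T
x5 <-> x3 = F <-> T = F
x1 & (x5 <-> x3) = T & F = F
(x5 <-> x4) ^ (x1 & (x5 <-> x3)) = T ^ F = T
x5 <-> x2 = F <-> F = T
(x5 <-> x2) <-> x3 = T <-> T = T
x3 ^ x4 = T ^ F = T
((x5 <-> x2) <-> x3) ^ (x3 ^ x4) = T ^ T = F
x3 | x1 = T | T = T
(((x5 <-> x2) <-> x3) ^ (x3 ^ x4)) <-> (x3 | x1) = F <-> T = F
x5 -> x3 = F -> T = T
x3 | (x5 -> x3) = T | T = T
~(x3 | (x5 -> x3)) = ~T = F
((((x5 <-> x2) <-> x3) ^ (x3 ^ x4)) <-> (x3 | x1)) -> ~(x3 | (x5 -> x3)) = F -> F = T
((x5 <-> x4) ^ (x1 & (x5 <-> x3))) -> (((((x5 <-> x2) <-> x3) ^ (x3 ^ x4)) <-> (x3 | x1)) -> ~(x3 | (x5 -> x3))) = T -> T = T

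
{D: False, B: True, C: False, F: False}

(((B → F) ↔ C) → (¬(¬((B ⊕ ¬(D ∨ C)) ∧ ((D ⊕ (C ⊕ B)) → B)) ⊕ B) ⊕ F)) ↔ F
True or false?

False

B → F = True → False = False
(B → F) ↔ C = False ↔ False = True
D ∨ C = False ∨ False = False
¬(D ∨ C) = ¬False = True
B ⊕ ¬(D ∨ C) = True ⊕ True = False
C ⊕ B = False ⊕ True = True
D ⊕ (C ⊕ B) = False ⊕ True = True
(D ⊕ (C ⊕ B)) → B = True → True = True
(B ⊕ ¬(D ∨ C)) ∧ ((D ⊕ (C ⊕ B)) → B) = False ∧ True = False
¬((B ⊕ ¬(D ∨ C)) ∧ ((D ⊕ (C ⊕ B)) → B)) = ¬False = True
¬((B ⊕ ¬(D ∨ C)) ∧ ((D ⊕ (C ⊕ B)) → B)) ⊕ B = True ⊕ True = False
¬(¬((B ⊕ ¬(D ∨ C)) ∧ ((D ⊕ (C ⊕ B)) → B)) ⊕ B) = ¬False = True
¬(¬((B ⊕ ¬(D ∨ C)) ∧ ((D ⊕ (C ⊕ B)) → B)) ⊕ B) ⊕ F = True ⊕ False = True
((B → F) ↔ C) → (¬(¬((B ⊕ ¬(D ∨ C)) ∧ ((D ⊕ (C ⊕ B)) → B)) ⊕ B) ⊕ F) = True → True = True
(((B → F) ↔ C) → (¬(¬((B ⊕ ¬(D ∨ C)) ∧ ((D ⊕ (C ⊕ B)) → B)) ⊕ B) ⊕ F)) ↔ F = True ↔ False = False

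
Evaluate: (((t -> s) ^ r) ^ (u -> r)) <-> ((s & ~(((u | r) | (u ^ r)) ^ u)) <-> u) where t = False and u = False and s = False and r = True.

Substituting t=False, u=False, s=False, r=True:
t -> s = False -> False = True
(t -> s) ^ r = True ^ True = False
u -> r = False -> True = True
((t -> s) ^ r) ^ (u -> r) = False ^ True = True
u | r = False | True = True
u ^ r = False ^ True = True
(u | r) | (u ^ r) = True | True = True
((u | r) | (u ^ r)) ^ u = True ^ False = True
~(((u | r) | (u ^ r)) ^ u) = ~True = False
s & ~(((u | r) | (u ^ r)) ^ u) = False & False = False
(s & ~(((u | r) | (u ^ r)) ^ u)) <-> u = False <-> False = True
(((t -> s) ^ r) ^ (u -> r)) <-> ((s & ~(((u | r) | (u ^ r)) ^ u)) <-> u) = True <-> True = True

True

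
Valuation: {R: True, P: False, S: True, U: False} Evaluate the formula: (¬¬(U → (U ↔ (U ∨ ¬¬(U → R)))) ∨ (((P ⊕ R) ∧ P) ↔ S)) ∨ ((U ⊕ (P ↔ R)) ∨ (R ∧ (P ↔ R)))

True

U → R = False → True = True
¬(U → R) = ¬True = False
¬¬(U → R) = ¬False = True
U ∨ ¬¬(U → R) = False ∨ True = True
U ↔ (U ∨ ¬¬(U → R)) = False ↔ True = False
U → (U ↔ (U ∨ ¬¬(U → R))) = False → False = True
¬(U → (U ↔ (U ∨ ¬¬(U → R)))) = ¬True = False
¬¬(U → (U ↔ (U ∨ ¬¬(U → R)))) = ¬False = True
P ⊕ R = False ⊕ True = True
(P ⊕ R) ∧ P = True ∧ False = False
((P ⊕ R) ∧ P) ↔ S = False ↔ True = False
¬¬(U → (U ↔ (U ∨ ¬¬(U → R)))) ∨ (((P ⊕ R) ∧ P) ↔ S) = True ∨ False = True
P ↔ R = False ↔ True = False
U ⊕ (P ↔ R) = False ⊕ False = False
P ↔ R = False ↔ True = False
R ∧ (P ↔ R) = True ∧ False = False
(U ⊕ (P ↔ R)) ∨ (R ∧ (P ↔ R)) = False ∨ False = False
(¬¬(U → (U ↔ (U ∨ ¬¬(U → R)))) ∨ (((P ⊕ R) ∧ P) ↔ S)) ∨ ((U ⊕ (P ↔ R)) ∨ (R ∧ (P ↔ R))) = True ∨ False = True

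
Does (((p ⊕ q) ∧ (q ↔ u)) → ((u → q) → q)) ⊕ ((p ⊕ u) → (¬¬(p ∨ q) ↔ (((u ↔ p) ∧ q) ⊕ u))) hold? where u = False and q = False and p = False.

False

p ⊕ q = False ⊕ False = False
q ↔ u = False ↔ False = True
(p ⊕ q) ∧ (q ↔ u) = False ∧ True = False
u → q = False → False = True
(u → q) → q = True → False = False
((p ⊕ q) ∧ (q ↔ u)) → ((u → q) → q) = False → False = True
p ⊕ u = False ⊕ False = False
p ∨ q = False ∨ False = False
¬(p ∨ q) = ¬False = True
¬¬(p ∨ q) = ¬True = False
u ↔ p = False ↔ False = True
(u ↔ p) ∧ q = True ∧ False = False
((u ↔ p) ∧ q) ⊕ u = False ⊕ False = False
¬¬(p ∨ q) ↔ (((u ↔ p) ∧ q) ⊕ u) = False ↔ False = True
(p ⊕ u) → (¬¬(p ∨ q) ↔ (((u ↔ p) ∧ q) ⊕ u)) = False → True = True
(((p ⊕ q) ∧ (q ↔ u)) → ((u → q) → q)) ⊕ ((p ⊕ u) → (¬¬(p ∨ q) ↔ (((u ↔ p) ∧ q) ⊕ u))) = True ⊕ True = False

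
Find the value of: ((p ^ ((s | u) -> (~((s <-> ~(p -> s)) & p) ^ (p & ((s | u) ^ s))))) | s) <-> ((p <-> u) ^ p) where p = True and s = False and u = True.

False

s | u = False | True = True
p -> s = True -> False = False
~(p -> s) = ~False = True
s <-> ~(p -> s) = False <-> True = False
(s <-> ~(p -> s)) & p = False & True = False
~((s <-> ~(p -> s)) & p) = ~False = True
s | u = False | True = True
(s | u) ^ s = True ^ False = True
p & ((s | u) ^ s) = True & True = True
~((s <-> ~(p -> s)) & p) ^ (p & ((s | u) ^ s)) = True ^ True = False
(s | u) -> (~((s <-> ~(p -> s)) & p) ^ (p & ((s | u) ^ s))) = True -> False = False
p ^ ((s | u) -> (~((s <-> ~(p -> s)) & p) ^ (p & ((s | u) ^ s)))) = True ^ False = True
(p ^ ((s | u) -> (~((s <-> ~(p -> s)) & p) ^ (p & ((s | u) ^ s))))) | s = True | False = True
p <-> u = True <-> True = True
(p <-> u) ^ p = True ^ True = False
((p ^ ((s | u) -> (~((s <-> ~(p -> s)) & p) ^ (p & ((s | u) ^ s))))) | s) <-> ((p <-> u) ^ p) = True <-> False = False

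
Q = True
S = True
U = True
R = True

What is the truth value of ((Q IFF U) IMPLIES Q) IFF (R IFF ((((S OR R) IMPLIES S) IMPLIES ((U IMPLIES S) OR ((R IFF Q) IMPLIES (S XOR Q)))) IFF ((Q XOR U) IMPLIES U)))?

Q IFF U = True IFF True = True
(Q IFF U) IMPLIES Q = True IMPLIES True = True
S OR R = True OR True = True
(S OR R) IMPLIES S = True IMPLIES True = True
U IMPLIES S = True IMPLIES True = True
R IFF Q = True IFF True = True
S XOR Q = True XOR True = False
(R IFF Q) IMPLIES (S XOR Q) = True IMPLIES False = False
(U IMPLIES S) OR ((R IFF Q) IMPLIES (S XOR Q)) = True OR False = True
((S OR R) IMPLIES S) IMPLIES ((U IMPLIES S) OR ((R IFF Q) IMPLIES (S XOR Q))) = True IMPLIES True = True
Q XOR U = True XOR True = False
(Q XOR U) IMPLIES U = False IMPLIES True = True
(((S OR R) IMPLIES S) IMPLIES ((U IMPLIES S) OR ((R IFF Q) IMPLIES (S XOR Q)))) IFF ((Q XOR U) IMPLIES U) = True IFF True = True
R IFF ((((S OR R) IMPLIES S) IMPLIES ((U IMPLIES S) OR ((R IFF Q) IMPLIES (S XOR Q)))) IFF ((Q XOR U) IMPLIES U)) = True IFF True = True
((Q IFF U) IMPLIES Q) IFF (R IFF ((((S OR R) IMPLIES S) IMPLIES ((U IMPLIES S) OR ((R IFF Q) IMPLIES (S XOR Q)))) IFF ((Q XOR U) IMPLIES U))) = True IFF True = True

True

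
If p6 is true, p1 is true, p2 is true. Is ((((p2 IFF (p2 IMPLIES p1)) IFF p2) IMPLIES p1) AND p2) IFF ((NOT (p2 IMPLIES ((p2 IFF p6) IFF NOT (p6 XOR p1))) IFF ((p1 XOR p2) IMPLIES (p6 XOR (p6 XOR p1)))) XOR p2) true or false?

True

p2 IMPLIES p1 = True IMPLIES True = True
p2 IFF (p2 IMPLIES p1) = True IFF True = True
(p2 IFF (p2 IMPLIES p1)) IFF p2 = True IFF True = True
((p2 IFF (p2 IMPLIES p1)) IFF p2) IMPLIES p1 = True IMPLIES True = True
(((p2 IFF (p2 IMPLIES p1)) IFF p2) IMPLIES p1) AND p2 = True AND True = True
p2 IFF p6 = True IFF True = True
p6 XOR p1 = True XOR True = False
NOT (p6 XOR p1) = NOT False = True
(p2 IFF p6) IFF NOT (p6 XOR p1) = True IFF True = True
p2 IMPLIES ((p2 IFF p6) IFF NOT (p6 XOR p1)) = True IMPLIES True = True
NOT (p2 IMPLIES ((p2 IFF p6) IFF NOT (p6 XOR p1))) = NOT True = False
p1 XOR p2 = True XOR True = False
p6 XOR p1 = True XOR True = False
p6 XOR (p6 XOR p1) = True XOR False = True
(p1 XOR p2) IMPLIES (p6 XOR (p6 XOR p1)) = False IMPLIES True = True
NOT (p2 IMPLIES ((p2 IFF p6) IFF NOT (p6 XOR p1))) IFF ((p1 XOR p2) IMPLIES (p6 XOR (p6 XOR p1))) = False IFF True = False
(NOT (p2 IMPLIES ((p2 IFF p6) IFF NOT (p6 XOR p1))) IFF ((p1 XOR p2) IMPLIES (p6 XOR (p6 XOR p1)))) XOR p2 = False XOR True = True
((((p2 IFF (p2 IMPLIES p1)) IFF p2) IMPLIES p1) AND p2) IFF ((NOT (p2 IMPLIES ((p2 IFF p6) IFF NOT (p6 XOR p1))) IFF ((p1 XOR p2) IMPLIES (p6 XOR (p6 XOR p1)))) XOR p2) = True IFF True = True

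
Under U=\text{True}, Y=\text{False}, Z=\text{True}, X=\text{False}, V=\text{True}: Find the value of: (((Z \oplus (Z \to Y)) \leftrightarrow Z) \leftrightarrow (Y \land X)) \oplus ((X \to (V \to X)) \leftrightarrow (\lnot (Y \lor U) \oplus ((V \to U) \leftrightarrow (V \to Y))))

Z \to Y = \text{True} \to \text{False} = \text{False}
Z \oplus (Z \to Y) = \text{True} \oplus \text{False} = \text{True}
(Z \oplus (Z \to Y)) \leftrightarrow Z = \text{True} \leftrightarrow \text{True} = \text{True}
Y \land X = \text{False} \land \text{False} = \text{False}
((Z \oplus (Z \to Y)) \leftrightarrow Z) \leftrightarrow (Y \land X) = \text{True} \leftrightarrow \text{False} = \text{False}
V \to X = \text{True} \to \text{False} = \text{False}
X \to (V \to X) = \text{False} \to \text{False} = \text{True}
Y \lor U = \text{False} \lor \text{True} = \text{True}
\lnot (Y \lor U) = \lnot \text{True} = \text{False}
V \to U = \text{True} \to \text{True} = \text{True}
V \to Y = \text{True} \to \text{False} = \text{False}
(V \to U) \leftrightarrow (V \to Y) = \text{True} \leftrightarrow \text{False} = \text{False}
\lnot (Y \lor U) \oplus ((V \to U) \leftrightarrow (V \to Y)) = \text{False} \oplus \text{False} = \text{False}
(X \to (V \to X)) \leftrightarrow (\lnot (Y \lor U) \oplus ((V \to U) \leftrightarrow (V \to Y))) = \text{True} \leftrightarrow \text{False} = \text{False}
(((Z \oplus (Z \to Y)) \leftrightarrow Z) \leftrightarrow (Y \land X)) \oplus ((X \to (V \to X)) \leftrightarrow (\lnot (Y \lor U) \oplus ((V \to U) \leftrightarrow (V \to Y)))) = \text{False} \oplus \text{False} = \text{False}

\text{False}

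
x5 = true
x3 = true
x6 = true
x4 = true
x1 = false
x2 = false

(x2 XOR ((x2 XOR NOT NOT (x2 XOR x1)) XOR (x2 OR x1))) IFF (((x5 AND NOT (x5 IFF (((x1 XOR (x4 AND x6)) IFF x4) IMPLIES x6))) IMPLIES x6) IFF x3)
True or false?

x2 XOR x1 = false XOR false = false
NOT (x2 XOR x1) = NOT false = true
NOT NOT (x2 XOR x1) = NOT true = false
x2 XOR NOT NOT (x2 XOR x1) = false XOR false = false
x2 OR x1 = false OR false = false
(x2 XOR NOT NOT (x2 XOR x1)) XOR (x2 OR x1) = false XOR false = false
x2 XOR ((x2 XOR NOT NOT (x2 XOR x1)) XOR (x2 OR x1)) = false XOR false = false
x4 AND x6 = true AND true = true
x1 XOR (x4 AND x6) = false XOR true = true
(x1 XOR (x4 AND x6)) IFF x4 = true IFF true = true
((x1 XOR (x4 AND x6)) IFF x4) IMPLIES x6 = true IMPLIES true = true
x5 IFF (((x1 XOR (x4 AND x6)) IFF x4) IMPLIES x6) = true IFF true = true
NOT (x5 IFF (((x1 XOR (x4 AND x6)) IFF x4) IMPLIES x6)) = NOT true = false
x5 AND NOT (x5 IFF (((x1 XOR (x4 AND x6)) IFF x4) IMPLIES x6)) = true AND false = false
(x5 AND NOT (x5 IFF (((x1 XOR (x4 AND x6)) IFF x4) IMPLIES x6))) IMPLIES x6 = false IMPLIES true = true
((x5 AND NOT (x5 IFF (((x1 XOR (x4 AND x6)) IFF x4) IMPLIES x6))) IMPLIES x6) IFF x3 = true IFF true = true
(x2 XOR ((x2 XOR NOT NOT (x2 XOR x1)) XOR (x2 OR x1))) IFF (((x5 AND NOT (x5 IFF (((x1 XOR (x4 AND x6)) IFF x4) IMPLIES x6))) IMPLIES x6) IFF x3) = false IFF true = false

false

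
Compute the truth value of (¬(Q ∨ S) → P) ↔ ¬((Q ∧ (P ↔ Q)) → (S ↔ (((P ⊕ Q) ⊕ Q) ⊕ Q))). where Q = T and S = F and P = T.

Q ∨ S = T ∨ F = T
¬(Q ∨ S) = ¬T = F
¬(Q ∨ S) → P = F → T = T
P ↔ Q = T ↔ T = T
Q ∧ (P ↔ Q) = T ∧ T = T
P ⊕ Q = T ⊕ T = F
(P ⊕ Q) ⊕ Q = F ⊕ T = T
((P ⊕ Q) ⊕ Q) ⊕ Q = T ⊕ T = F
S ↔ (((P ⊕ Q) ⊕ Q) ⊕ Q) = F ↔ F = T
(Q ∧ (P ↔ Q)) → (S ↔ (((P ⊕ Q) ⊕ Q) ⊕ Q)) = T → T = T
¬((Q ∧ (P ↔ Q)) → (S ↔ (((P ⊕ Q) ⊕ Q) ⊕ Q))) = ¬T = F
(¬(Q ∨ S) → P) ↔ ¬((Q ∧ (P ↔ Q)) → (S ↔ (((P ⊕ Q) ⊕ Q) ⊕ Q))) = T ↔ F = F

F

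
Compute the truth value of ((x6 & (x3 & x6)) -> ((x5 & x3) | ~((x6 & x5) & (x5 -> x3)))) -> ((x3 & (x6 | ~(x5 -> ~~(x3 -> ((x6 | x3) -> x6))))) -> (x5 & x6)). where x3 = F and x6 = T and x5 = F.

T

Substituting x3=F, x6=T, x5=F:
x3 & x6 = F & T = F
x6 & (x3 & x6) = T & F = F
x5 & x3 = F & F = F
x6 & x5 = T & F = F
x5 -> x3 = F -> F = T
(x6 & x5) & (x5 -> x3) = F & T = F
~((x6 & x5) & (x5 -> x3)) = ~F = T
(x5 & x3) | ~((x6 & x5) & (x5 -> x3)) = F | T = T
(x6 & (x3 & x6)) -> ((x5 & x3) | ~((x6 & x5) & (x5 -> x3))) = F -> T = T
x6 | x3 = T | F = T
(x6 | x3) -> x6 = T -> T = T
x3 -> ((x6 | x3) -> x6) = F -> T = T
~(x3 -> ((x6 | x3) -> x6)) = ~T = F
~~(x3 -> ((x6 | x3) -> x6)) = ~F = T
x5 -> ~~(x3 -> ((x6 | x3) -> x6)) = F -> T = T
~(x5 -> ~~(x3 -> ((x6 | x3) -> x6))) = ~T = F
x6 | ~(x5 -> ~~(x3 -> ((x6 | x3) -> x6))) = T | F = T
x3 & (x6 | ~(x5 -> ~~(x3 -> ((x6 | x3) -> x6)))) = F & T = F
x5 & x6 = F & T = F
(x3 & (x6 | ~(x5 -> ~~(x3 -> ((x6 | x3) -> x6))))) -> (x5 & x6) = F -> F = T
((x6 & (x3 & x6)) -> ((x5 & x3) | ~((x6 & x5) & (x5 -> x3)))) -> ((x3 & (x6 | ~(x5 -> ~~(x3 -> ((x6 | x3) -> x6))))) -> (x5 & x6)) = T -> T = T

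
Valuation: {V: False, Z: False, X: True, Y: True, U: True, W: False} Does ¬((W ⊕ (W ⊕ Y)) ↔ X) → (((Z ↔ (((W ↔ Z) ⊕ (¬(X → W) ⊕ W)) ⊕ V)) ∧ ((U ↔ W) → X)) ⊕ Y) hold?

True

Substituting V=False, Z=False, X=True, Y=True, U=True, W=False:
W ⊕ Y = False ⊕ True = True
W ⊕ (W ⊕ Y) = False ⊕ True = True
(W ⊕ (W ⊕ Y)) ↔ X = True ↔ True = True
¬((W ⊕ (W ⊕ Y)) ↔ X) = ¬True = False
W ↔ Z = False ↔ False = True
X → W = True → False = False
¬(X → W) = ¬False = True
¬(X → W) ⊕ W = True ⊕ False = True
(W ↔ Z) ⊕ (¬(X → W) ⊕ W) = True ⊕ True = False
((W ↔ Z) ⊕ (¬(X → W) ⊕ W)) ⊕ V = False ⊕ False = False
Z ↔ (((W ↔ Z) ⊕ (¬(X → W) ⊕ W)) ⊕ V) = False ↔ False = True
U ↔ W = True ↔ False = False
(U ↔ W) → X = False → True = True
(Z ↔ (((W ↔ Z) ⊕ (¬(X → W) ⊕ W)) ⊕ V)) ∧ ((U ↔ W) → X) = True ∧ True = True
((Z ↔ (((W ↔ Z) ⊕ (¬(X → W) ⊕ W)) ⊕ V)) ∧ ((U ↔ W) → X)) ⊕ Y = True ⊕ True = False
¬((W ⊕ (W ⊕ Y)) ↔ X) → (((Z ↔ (((W ↔ Z) ⊕ (¬(X → W) ⊕ W)) ⊕ V)) ∧ ((U ↔ W) → X)) ⊕ Y) = False → False = True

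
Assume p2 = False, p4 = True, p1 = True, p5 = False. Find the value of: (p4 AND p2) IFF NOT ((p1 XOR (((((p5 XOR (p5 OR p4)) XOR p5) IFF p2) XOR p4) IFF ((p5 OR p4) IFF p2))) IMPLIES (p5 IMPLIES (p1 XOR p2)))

True

p4 AND p2 = True AND False = False
p5 OR p4 = False OR True = True
p5 XOR (p5 OR p4) = False XOR True = True
(p5 XOR (p5 OR p4)) XOR p5 = True XOR False = True
((p5 XOR (p5 OR p4)) XOR p5) IFF p2 = True IFF False = False
(((p5 XOR (p5 OR p4)) XOR p5) IFF p2) XOR p4 = False XOR True = True
p5 OR p4 = False OR True = True
(p5 OR p4) IFF p2 = True IFF False = False
((((p5 XOR (p5 OR p4)) XOR p5) IFF p2) XOR p4) IFF ((p5 OR p4) IFF p2) = True IFF False = False
p1 XOR (((((p5 XOR (p5 OR p4)) XOR p5) IFF p2) XOR p4) IFF ((p5 OR p4) IFF p2)) = True XOR False = True
p1 XOR p2 = True XOR False = True
p5 IMPLIES (p1 XOR p2) = False IMPLIES True = True
(p1 XOR (((((p5 XOR (p5 OR p4)) XOR p5) IFF p2) XOR p4) IFF ((p5 OR p4) IFF p2))) IMPLIES (p5 IMPLIES (p1 XOR p2)) = True IMPLIES True = True
NOT ((p1 XOR (((((p5 XOR (p5 OR p4)) XOR p5) IFF p2) XOR p4) IFF ((p5 OR p4) IFF p2))) IMPLIES (p5 IMPLIES (p1 XOR p2))) = NOT True = False
(p4 AND p2) IFF NOT ((p1 XOR (((((p5 XOR (p5 OR p4)) XOR p5) IFF p2) XOR p4) IFF ((p5 OR p4) IFF p2))) IMPLIES (p5 IMPLIES (p1 XOR p2))) = False IFF False = True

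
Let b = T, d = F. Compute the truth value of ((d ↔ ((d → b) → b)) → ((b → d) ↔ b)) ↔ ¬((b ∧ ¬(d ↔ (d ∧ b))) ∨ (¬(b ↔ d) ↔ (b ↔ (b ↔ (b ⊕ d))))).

F

d → b = F → T = T
(d → b) → b = T → T = T
d ↔ ((d → b) → b) = F ↔ T = F
b → d = T → F = F
(b → d) ↔ b = F ↔ T = F
(d ↔ ((d → b) → b)) → ((b → d) ↔ b) = F → F = T
d ∧ b = F ∧ T = F
d ↔ (d ∧ b) = F ↔ F = T
¬(d ↔ (d ∧ b)) = ¬T = F
b ∧ ¬(d ↔ (d ∧ b)) = T ∧ F = F
b ↔ d = T ↔ F = F
¬(b ↔ d) = ¬F = T
b ⊕ d = T ⊕ F = T
b ↔ (b ⊕ d) = T ↔ T = T
b ↔ (b ↔ (b ⊕ d)) = T ↔ T = T
¬(b ↔ d) ↔ (b ↔ (b ↔ (b ⊕ d))) = T ↔ T = T
(b ∧ ¬(d ↔ (d ∧ b))) ∨ (¬(b ↔ d) ↔ (b ↔ (b ↔ (b ⊕ d)))) = F ∨ T = T
¬((b ∧ ¬(d ↔ (d ∧ b))) ∨ (¬(b ↔ d) ↔ (b ↔ (b ↔ (b ⊕ d))))) = ¬T = F
((d ↔ ((d → b) → b)) → ((b → d) ↔ b)) ↔ ¬((b ∧ ¬(d ↔ (d ∧ b))) ∨ (¬(b ↔ d) ↔ (b ↔ (b ↔ (b ⊕ d))))) = T ↔ F = F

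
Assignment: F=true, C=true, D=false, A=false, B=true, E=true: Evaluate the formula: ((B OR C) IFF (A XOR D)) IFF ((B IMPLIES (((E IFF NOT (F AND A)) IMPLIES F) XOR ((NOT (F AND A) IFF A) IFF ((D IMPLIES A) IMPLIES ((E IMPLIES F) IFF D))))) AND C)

true

B OR C = true OR true = true
A XOR D = false XOR false = false
(B OR C) IFF (A XOR D) = true IFF false = false
F AND A = true AND false = false
NOT (F AND A) = NOT false = true
E IFF NOT (F AND A) = true IFF true = true
(E IFF NOT (F AND A)) IMPLIES F = true IMPLIES true = true
F AND A = true AND false = false
NOT (F AND A) = NOT false = true
NOT (F AND A) IFF A = true IFF false = false
D IMPLIES A = false IMPLIES false = true
E IMPLIES F = true IMPLIES true = true
(E IMPLIES F) IFF D = true IFF false = false
(D IMPLIES A) IMPLIES ((E IMPLIES F) IFF D) = true IMPLIES false = false
(NOT (F AND A) IFF A) IFF ((D IMPLIES A) IMPLIES ((E IMPLIES F) IFF D)) = false IFF false = true
((E IFF NOT (F AND A)) IMPLIES F) XOR ((NOT (F AND A) IFF A) IFF ((D IMPLIES A) IMPLIES ((E IMPLIES F) IFF D))) = true XOR true = false
B IMPLIES (((E IFF NOT (F AND A)) IMPLIES F) XOR ((NOT (F AND A) IFF A) IFF ((D IMPLIES A) IMPLIES ((E IMPLIES F) IFF D)))) = true IMPLIES false = false
(B IMPLIES (((E IFF NOT (F AND A)) IMPLIES F) XOR ((NOT (F AND A) IFF A) IFF ((D IMPLIES A) IMPLIES ((E IMPLIES F) IFF D))))) AND C = false AND true = false
((B OR C) IFF (A XOR D)) IFF ((B IMPLIES (((E IFF NOT (F AND A)) IMPLIES F) XOR ((NOT (F AND A) IFF A) IFF ((D IMPLIES A) IMPLIES ((E IMPLIES F) IFF D))))) AND C) = false IFF false = true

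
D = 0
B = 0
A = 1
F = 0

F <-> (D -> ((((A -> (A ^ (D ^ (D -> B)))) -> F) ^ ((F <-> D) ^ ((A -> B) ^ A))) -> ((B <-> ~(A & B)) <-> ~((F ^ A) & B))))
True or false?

0

D -> B = 0 -> 0 = 1
D ^ (D -> B) = 0 ^ 1 = 1
A ^ (D ^ (D -> B)) = 1 ^ 1 = 0
A -> (A ^ (D ^ (D -> B))) = 1 -> 0 = 0
(A -> (A ^ (D ^ (D -> B)))) -> F = 0 -> 0 = 1
F <-> D = 0 <-> 0 = 1
A -> B = 1 -> 0 = 0
(A -> B) ^ A = 0 ^ 1 = 1
(F <-> D) ^ ((A -> B) ^ A) = 1 ^ 1 = 0
((A -> (A ^ (D ^ (D -> B)))) -> F) ^ ((F <-> D) ^ ((A -> B) ^ A)) = 1 ^ 0 = 1
A & B = 1 & 0 = 0
~(A & B) = ~0 = 1
B <-> ~(A & B) = 0 <-> 1 = 0
F ^ A = 0 ^ 1 = 1
(F ^ A) & B = 1 & 0 = 0
~((F ^ A) & B) = ~0 = 1
(B <-> ~(A & B)) <-> ~((F ^ A) & B) = 0 <-> 1 = 0
(((A -> (A ^ (D ^ (D -> B)))) -> F) ^ ((F <-> D) ^ ((A -> B) ^ A))) -> ((B <-> ~(A & B)) <-> ~((F ^ A) & B)) = 1 -> 0 = 0
D -> ((((A -> (A ^ (D ^ (D -> B)))) -> F) ^ ((F <-> D) ^ ((A -> B) ^ A))) -> ((B <-> ~(A & B)) <-> ~((F ^ A) & B))) = 0 -> 0 = 1
F <-> (D -> ((((A -> (A ^ (D ^ (D -> B)))) -> F) ^ ((F <-> D) ^ ((A -> B) ^ A))) -> ((B <-> ~(A & B)) <-> ~((F ^ A) & B)))) = 0 <-> 1 = 0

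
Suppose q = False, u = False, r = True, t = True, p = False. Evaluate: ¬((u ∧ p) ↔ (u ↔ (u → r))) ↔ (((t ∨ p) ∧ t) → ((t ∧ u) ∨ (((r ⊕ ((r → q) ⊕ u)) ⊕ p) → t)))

False

u ∧ p = False ∧ False = False
u → r = False → True = True
u ↔ (u → r) = False ↔ True = False
(u ∧ p) ↔ (u ↔ (u → r)) = False ↔ False = True
¬((u ∧ p) ↔ (u ↔ (u → r))) = ¬True = False
t ∨ p = True ∨ False = True
(t ∨ p) ∧ t = True ∧ True = True
t ∧ u = True ∧ False = False
r → q = True → False = False
(r → q) ⊕ u = False ⊕ False = False
r ⊕ ((r → q) ⊕ u) = True ⊕ False = True
(r ⊕ ((r → q) ⊕ u)) ⊕ p = True ⊕ False = True
((r ⊕ ((r → q) ⊕ u)) ⊕ p) → t = True → True = True
(t ∧ u) ∨ (((r ⊕ ((r → q) ⊕ u)) ⊕ p) → t) = False ∨ True = True
((t ∨ p) ∧ t) → ((t ∧ u) ∨ (((r ⊕ ((r → q) ⊕ u)) ⊕ p) → t)) = True → True = True
¬((u ∧ p) ↔ (u ↔ (u → r))) ↔ (((t ∨ p) ∧ t) → ((t ∧ u) ∨ (((r ⊕ ((r → q) ⊕ u)) ⊕ p) → t))) = False ↔ True = False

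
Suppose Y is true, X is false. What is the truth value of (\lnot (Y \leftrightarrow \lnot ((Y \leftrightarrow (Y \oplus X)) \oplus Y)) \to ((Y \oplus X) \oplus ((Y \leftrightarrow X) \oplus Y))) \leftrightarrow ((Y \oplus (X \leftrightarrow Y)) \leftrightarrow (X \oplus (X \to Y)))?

\text{True}

Substituting Y=\text{True}, X=\text{False}:
Y \oplus X = \text{True} \oplus \text{False} = \text{True}
Y \leftrightarrow (Y \oplus X) = \text{True} \leftrightarrow \text{True} = \text{True}
(Y \leftrightarrow (Y \oplus X)) \oplus Y = \text{True} \oplus \text{True} = \text{False}
\lnot ((Y \leftrightarrow (Y \oplus X)) \oplus Y) = \lnot \text{False} = \text{True}
Y \leftrightarrow \lnot ((Y \leftrightarrow (Y \oplus X)) \oplus Y) = \text{True} \leftrightarrow \text{True} = \text{True}
\lnot (Y \leftrightarrow \lnot ((Y \leftrightarrow (Y \oplus X)) \oplus Y)) = \lnot \text{True} = \text{False}
Y \oplus X = \text{True} \oplus \text{False} = \text{True}
Y \leftrightarrow X = \text{True} \leftrightarrow \text{False} = \text{False}
(Y \leftrightarrow X) \oplus Y = \text{False} \oplus \text{True} = \text{True}
(Y \oplus X) \oplus ((Y \leftrightarrow X) \oplus Y) = \text{True} \oplus \text{True} = \text{False}
\lnot (Y \leftrightarrow \lnot ((Y \leftrightarrow (Y \oplus X)) \oplus Y)) \to ((Y \oplus X) \oplus ((Y \leftrightarrow X) \oplus Y)) = \text{False} \to \text{False} = \text{True}
X \leftrightarrow Y = \text{False} \leftrightarrow \text{True} = \text{False}
Y \oplus (X \leftrightarrow Y) = \text{True} \oplus \text{False} = \text{True}
X \to Y = \text{False} \to \text{True} = \text{True}
X \oplus (X \to Y) = \text{False} \oplus \text{True} = \text{True}
(Y \oplus (X \leftrightarrow Y)) \leftrightarrow (X \oplus (X \to Y)) = \text{True} \leftrightarrow \text{True} = \text{True}
(\lnot (Y \leftrightarrow \lnot ((Y \leftrightarrow (Y \oplus X)) \oplus Y)) \to ((Y \oplus X) \oplus ((Y \leftrightarrow X) \oplus Y))) \leftrightarrow ((Y \oplus (X \leftrightarrow Y)) \leftrightarrow (X \oplus (X \to Y))) = \text{True} \leftrightarrow \text{True} = \text{True}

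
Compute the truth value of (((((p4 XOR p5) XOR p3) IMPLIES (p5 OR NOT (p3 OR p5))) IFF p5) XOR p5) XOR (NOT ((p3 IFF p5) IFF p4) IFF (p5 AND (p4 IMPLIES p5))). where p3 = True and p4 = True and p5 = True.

False

p4 XOR p5 = True XOR True = False
(p4 XOR p5) XOR p3 = False XOR True = True
p3 OR p5 = True OR True = True
NOT (p3 OR p5) = NOT True = False
p5 OR NOT (p3 OR p5) = True OR False = True
((p4 XOR p5) XOR p3) IMPLIES (p5 OR NOT (p3 OR p5)) = True IMPLIES True = True
(((p4 XOR p5) XOR p3) IMPLIES (p5 OR NOT (p3 OR p5))) IFF p5 = True IFF True = True
((((p4 XOR p5) XOR p3) IMPLIES (p5 OR NOT (p3 OR p5))) IFF p5) XOR p5 = True XOR True = False
p3 IFF p5 = True IFF True = True
(p3 IFF p5) IFF p4 = True IFF True = True
NOT ((p3 IFF p5) IFF p4) = NOT True = False
p4 IMPLIES p5 = True IMPLIES True = True
p5 AND (p4 IMPLIES p5) = True AND True = True
NOT ((p3 IFF p5) IFF p4) IFF (p5 AND (p4 IMPLIES p5)) = False IFF True = False
(((((p4 XOR p5) XOR p3) IMPLIES (p5 OR NOT (p3 OR p5))) IFF p5) XOR p5) XOR (NOT ((p3 IFF p5) IFF p4) IFF (p5 AND (p4 IMPLIES p5))) = False XOR False = False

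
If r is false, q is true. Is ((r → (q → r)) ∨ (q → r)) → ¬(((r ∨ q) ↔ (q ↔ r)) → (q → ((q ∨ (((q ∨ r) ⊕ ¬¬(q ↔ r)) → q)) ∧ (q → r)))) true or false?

q → r = True → False = False
r → (q → r) = False → False = True
q → r = True → False = False
(r → (q → r)) ∨ (q → r) = True ∨ False = True
r ∨ q = False ∨ True = True
q ↔ r = True ↔ False = False
(r ∨ q) ↔ (q ↔ r) = True ↔ False = False
q ∨ r = True ∨ False = True
q ↔ r = True ↔ False = False
¬(q ↔ r) = ¬False = True
¬¬(q ↔ r) = ¬True = False
(q ∨ r) ⊕ ¬¬(q ↔ r) = True ⊕ False = True
((q ∨ r) ⊕ ¬¬(q ↔ r)) → q = True → True = True
q ∨ (((q ∨ r) ⊕ ¬¬(q ↔ r)) → q) = True ∨ True = True
q → r = True → False = False
(q ∨ (((q ∨ r) ⊕ ¬¬(q ↔ r)) → q)) ∧ (q → r) = True ∧ False = False
q → ((q ∨ (((q ∨ r) ⊕ ¬¬(q ↔ r)) → q)) ∧ (q → r)) = True → False = False
((r ∨ q) ↔ (q ↔ r)) → (q → ((q ∨ (((q ∨ r) ⊕ ¬¬(q ↔ r)) → q)) ∧ (q → r))) = False → False = True
¬(((r ∨ q) ↔ (q ↔ r)) → (q → ((q ∨ (((q ∨ r) ⊕ ¬¬(q ↔ r)) → q)) ∧ (q → r)))) = ¬True = False
((r → (q → r)) ∨ (q → r)) → ¬(((r ∨ q) ↔ (q ↔ r)) → (q → ((q ∨ (((q ∨ r) ⊕ ¬¬(q ↔ r)) → q)) ∧ (q → r)))) = True → False = False

False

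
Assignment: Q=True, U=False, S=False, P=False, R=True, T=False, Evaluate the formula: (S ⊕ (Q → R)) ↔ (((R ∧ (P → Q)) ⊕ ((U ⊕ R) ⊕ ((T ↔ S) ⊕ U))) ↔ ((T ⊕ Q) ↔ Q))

True

Q → R = True → True = True
S ⊕ (Q → R) = False ⊕ True = True
P → Q = False → True = True
R ∧ (P → Q) = True ∧ True = True
U ⊕ R = False ⊕ True = True
T ↔ S = False ↔ False = True
(T ↔ S) ⊕ U = True ⊕ False = True
(U ⊕ R) ⊕ ((T ↔ S) ⊕ U) = True ⊕ True = False
(R ∧ (P → Q)) ⊕ ((U ⊕ R) ⊕ ((T ↔ S) ⊕ U)) = True ⊕ False = True
T ⊕ Q = False ⊕ True = True
(T ⊕ Q) ↔ Q = True ↔ True = True
((R ∧ (P → Q)) ⊕ ((U ⊕ R) ⊕ ((T ↔ S) ⊕ U))) ↔ ((T ⊕ Q) ↔ Q) = True ↔ True = True
(S ⊕ (Q → R)) ↔ (((R ∧ (P → Q)) ⊕ ((U ⊕ R) ⊕ ((T ↔ S) ⊕ U))) ↔ ((T ⊕ Q) ↔ Q)) = True ↔ True = True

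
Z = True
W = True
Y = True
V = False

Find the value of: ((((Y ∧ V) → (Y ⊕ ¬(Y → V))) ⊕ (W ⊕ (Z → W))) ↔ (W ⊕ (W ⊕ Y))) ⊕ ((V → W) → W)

False

Substituting Z=True, W=True, Y=True, V=False:
Y ∧ V = True ∧ False = False
Y → V = True → False = False
¬(Y → V) = ¬False = True
Y ⊕ ¬(Y → V) = True ⊕ True = False
(Y ∧ V) → (Y ⊕ ¬(Y → V)) = False → False = True
Z → W = True → True = True
W ⊕ (Z → W) = True ⊕ True = False
((Y ∧ V) → (Y ⊕ ¬(Y → V))) ⊕ (W ⊕ (Z → W)) = True ⊕ False = True
W ⊕ Y = True ⊕ True = False
W ⊕ (W ⊕ Y) = True ⊕ False = True
(((Y ∧ V) → (Y ⊕ ¬(Y → V))) ⊕ (W ⊕ (Z → W))) ↔ (W ⊕ (W ⊕ Y)) = True ↔ True = True
V → W = False → True = True
(V → W) → W = True → True = True
((((Y ∧ V) → (Y ⊕ ¬(Y → V))) ⊕ (W ⊕ (Z → W))) ↔ (W ⊕ (W ⊕ Y))) ⊕ ((V → W) → W) = True ⊕ True = False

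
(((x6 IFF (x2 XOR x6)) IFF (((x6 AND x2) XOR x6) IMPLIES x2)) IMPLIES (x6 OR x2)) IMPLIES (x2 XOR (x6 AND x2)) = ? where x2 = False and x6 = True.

False

x2 XOR x6 = False XOR True = True
x6 IFF (x2 XOR x6) = True IFF True = True
x6 AND x2 = True AND False = False
(x6 AND x2) XOR x6 = False XOR True = True
((x6 AND x2) XOR x6) IMPLIES x2 = True IMPLIES False = False
(x6 IFF (x2 XOR x6)) IFF (((x6 AND x2) XOR x6) IMPLIES x2) = True IFF False = False
x6 OR x2 = True OR False = True
((x6 IFF (x2 XOR x6)) IFF (((x6 AND x2) XOR x6) IMPLIES x2)) IMPLIES (x6 OR x2) = False IMPLIES True = True
x6 AND x2 = True AND False = False
x2 XOR (x6 AND x2) = False XOR False = False
(((x6 IFF (x2 XOR x6)) IFF (((x6 AND x2) XOR x6) IMPLIES x2)) IMPLIES (x6 OR x2)) IMPLIES (x2 XOR (x6 AND x2)) = True IMPLIES False = False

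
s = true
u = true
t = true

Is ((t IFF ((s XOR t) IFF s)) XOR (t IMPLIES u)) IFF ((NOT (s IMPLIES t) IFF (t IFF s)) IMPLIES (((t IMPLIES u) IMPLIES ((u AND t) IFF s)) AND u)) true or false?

s XOR t = true XOR true = false
(s XOR t) IFF s = false IFF true = false
t IFF ((s XOR t) IFF s) = true IFF false = false
t IMPLIES u = true IMPLIES true = true
(t IFF ((s XOR t) IFF s)) XOR (t IMPLIES u) = false XOR true = true
s IMPLIES t = true IMPLIES true = true
NOT (s IMPLIES t) = NOT true = false
t IFF s = true IFF true = true
NOT (s IMPLIES t) IFF (t IFF s) = false IFF true = false
t IMPLIES u = true IMPLIES true = true
u AND t = true AND true = true
(u AND t) IFF s = true IFF true = true
(t IMPLIES u) IMPLIES ((u AND t) IFF s) = true IMPLIES true = true
((t IMPLIES u) IMPLIES ((u AND t) IFF s)) AND u = true AND true = true
(NOT (s IMPLIES t) IFF (t IFF s)) IMPLIES (((t IMPLIES u) IMPLIES ((u AND t) IFF s)) AND u) = false IMPLIES true = true
((t IFF ((s XOR t) IFF s)) XOR (t IMPLIES u)) IFF ((NOT (s IMPLIES t) IFF (t IFF s)) IMPLIES (((t IMPLIES u) IMPLIES ((u AND t) IFF s)) AND u)) = true IFF true = true

true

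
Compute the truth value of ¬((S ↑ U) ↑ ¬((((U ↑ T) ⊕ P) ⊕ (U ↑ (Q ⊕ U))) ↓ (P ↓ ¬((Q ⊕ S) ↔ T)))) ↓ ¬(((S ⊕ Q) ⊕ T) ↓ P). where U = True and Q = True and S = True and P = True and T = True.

Substituting U=True, Q=True, S=True, P=True, T=True:
S ↑ U = True ↑ True = False
U ↑ T = True ↑ True = False
(U ↑ T) ⊕ P = False ⊕ True = True
Q ⊕ U = True ⊕ True = False
U ↑ (Q ⊕ U) = True ↑ False = True
((U ↑ T) ⊕ P) ⊕ (U ↑ (Q ⊕ U)) = True ⊕ True = False
Q ⊕ S = True ⊕ True = False
(Q ⊕ S) ↔ T = False ↔ True = False
¬((Q ⊕ S) ↔ T) = ¬False = True
P ↓ ¬((Q ⊕ S) ↔ T) = True ↓ True = False
(((U ↑ T) ⊕ P) ⊕ (U ↑ (Q ⊕ U))) ↓ (P ↓ ¬((Q ⊕ S) ↔ T)) = False ↓ False = True
¬((((U ↑ T) ⊕ P) ⊕ (U ↑ (Q ⊕ U))) ↓ (P ↓ ¬((Q ⊕ S) ↔ T))) = ¬True = False
(S ↑ U) ↑ ¬((((U ↑ T) ⊕ P) ⊕ (U ↑ (Q ⊕ U))) ↓ (P ↓ ¬((Q ⊕ S) ↔ T))) = False ↑ False = True
¬((S ↑ U) ↑ ¬((((U ↑ T) ⊕ P) ⊕ (U ↑ (Q ⊕ U))) ↓ (P ↓ ¬((Q ⊕ S) ↔ T)))) = ¬True = False
S ⊕ Q = True ⊕ True = False
(S ⊕ Q) ⊕ T = False ⊕ True = True
((S ⊕ Q) ⊕ T) ↓ P = True ↓ True = False
¬(((S ⊕ Q) ⊕ T) ↓ P) = ¬False = True
¬((S ↑ U) ↑ ¬((((U ↑ T) ⊕ P) ⊕ (U ↑ (Q ⊕ U))) ↓ (P ↓ ¬((Q ⊕ S) ↔ T)))) ↓ ¬(((S ⊕ Q) ⊕ T) ↓ P) = False ↓ True = False

False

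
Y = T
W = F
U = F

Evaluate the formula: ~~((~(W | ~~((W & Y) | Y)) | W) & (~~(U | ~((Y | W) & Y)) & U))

F

Substituting Y=T, W=F, U=F:
W & Y = F & T = F
(W & Y) | Y = F | T = T
~((W & Y) | Y) = ~T = F
~~((W & Y) | Y) = ~F = T
W | ~~((W & Y) | Y) = F | T = T
~(W | ~~((W & Y) | Y)) = ~T = F
~(W | ~~((W & Y) | Y)) | W = F | F = F
Y | W = T | F = T
(Y | W) & Y = T & T = T
~((Y | W) & Y) = ~T = F
U | ~((Y | W) & Y) = F | F = F
~(U | ~((Y | W) & Y)) = ~F = T
~~(U | ~((Y | W) & Y)) = ~T = F
~~(U | ~((Y | W) & Y)) & U = F & F = F
(~(W | ~~((W & Y) | Y)) | W) & (~~(U | ~((Y | W) & Y)) & U) = F & F = F
~((~(W | ~~((W & Y) | Y)) | W) & (~~(U | ~((Y | W) & Y)) & U)) = ~F = T
~~((~(W | ~~((W & Y) | Y)) | W) & (~~(U | ~((Y | W) & Y)) & U)) = ~T = F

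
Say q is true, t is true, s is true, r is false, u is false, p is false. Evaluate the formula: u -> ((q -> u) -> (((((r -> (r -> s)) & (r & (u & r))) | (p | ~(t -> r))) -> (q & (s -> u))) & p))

q -> u = True -> False = False
r -> s = False -> True = True
r -> (r -> s) = False -> True = True
u & r = False & False = False
r & (u & r) = False & False = False
(r -> (r -> s)) & (r & (u & r)) = True & False = False
t -> r = True -> False = False
~(t -> r) = ~False = True
p | ~(t -> r) = False | True = True
((r -> (r -> s)) & (r & (u & r))) | (p | ~(t -> r)) = False | True = True
s -> u = True -> False = False
q & (s -> u) = True & False = False
(((r -> (r -> s)) & (r & (u & r))) | (p | ~(t -> r))) -> (q & (s -> u)) = True -> False = False
((((r -> (r -> s)) & (r & (u & r))) | (p | ~(t -> r))) -> (q & (s -> u))) & p = False & False = False
(q -> u) -> (((((r -> (r -> s)) & (r & (u & r))) | (p | ~(t -> r))) -> (q & (s -> u))) & p) = False -> False = True
u -> ((q -> u) -> (((((r -> (r -> s)) & (r & (u & r))) | (p | ~(t -> r))) -> (q & (s -> u))) & p)) = False -> True = True

True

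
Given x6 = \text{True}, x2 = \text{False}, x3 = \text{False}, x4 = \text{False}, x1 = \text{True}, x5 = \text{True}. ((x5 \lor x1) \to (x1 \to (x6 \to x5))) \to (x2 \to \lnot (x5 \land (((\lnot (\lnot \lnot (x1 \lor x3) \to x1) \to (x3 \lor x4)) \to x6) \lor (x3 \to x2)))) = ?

x5 \lor x1 = \text{True} \lor \text{True} = \text{True}
x6 \to x5 = \text{True} \to \text{True} = \text{True}
x1 \to (x6 \to x5) = \text{True} \to \text{True} = \text{True}
(x5 \lor x1) \to (x1 \to (x6 \to x5)) = \text{True} \to \text{True} = \text{True}
x1 \lor x3 = \text{True} \lor \text{False} = \text{True}
\lnot (x1 \lor x3) = \lnot \text{True} = \text{False}
\lnot \lnot (x1 \lor x3) = \lnot \text{False} = \text{True}
\lnot \lnot (x1 \lor x3) \to x1 = \text{True} \to \text{True} = \text{True}
\lnot (\lnot \lnot (x1 \lor x3) \to x1) = \lnot \text{True} = \text{False}
x3 \lor x4 = \text{False} \lor \text{False} = \text{False}
\lnot (\lnot \lnot (x1 \lor x3) \to x1) \to (x3 \lor x4) = \text{False} \to \text{False} = \text{True}
(\lnot (\lnot \lnot (x1 \lor x3) \to x1) \to (x3 \lor x4)) \to x6 = \text{True} \to \text{True} = \text{True}
x3 \to x2 = \text{False} \to \text{False} = \text{True}
((\lnot (\lnot \lnot (x1 \lor x3) \to x1) \to (x3 \lor x4)) \to x6) \lor (x3 \to x2) = \text{True} \lor \text{True} = \text{True}
x5 \land (((\lnot (\lnot \lnot (x1 \lor x3) \to x1) \to (x3 \lor x4)) \to x6) \lor (x3 \to x2)) = \text{True} \land \text{True} = \text{True}
\lnot (x5 \land (((\lnot (\lnot \lnot (x1 \lor x3) \to x1) \to (x3 \lor x4)) \to x6) \lor (x3 \to x2))) = \lnot \text{True} = \text{False}
x2 \to \lnot (x5 \land (((\lnot (\lnot \lnot (x1 \lor x3) \to x1) \to (x3 \lor x4)) \to x6) \lor (x3 \to x2))) = \text{False} \to \text{False} = \text{True}
((x5 \lor x1) \to (x1 \to (x6 \to x5))) \to (x2 \to \lnot (x5 \land (((\lnot (\lnot \lnot (x1 \lor x3) \to x1) \to (x3 \lor x4)) \to x6) \lor (x3 \to x2)))) = \text{True} \to \text{True} = \text{True}

\text{True}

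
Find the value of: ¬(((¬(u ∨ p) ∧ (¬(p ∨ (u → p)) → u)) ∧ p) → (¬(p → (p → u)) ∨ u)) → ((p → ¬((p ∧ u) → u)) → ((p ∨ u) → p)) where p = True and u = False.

Substituting p=True, u=False:
u ∨ p = False ∨ True = True
¬(u ∨ p) = ¬True = False
u → p = False → True = True
p ∨ (u → p) = True ∨ True = True
¬(p ∨ (u → p)) = ¬True = False
¬(p ∨ (u → p)) → u = False → False = True
¬(u ∨ p) ∧ (¬(p ∨ (u → p)) → u) = False ∧ True = False
(¬(u ∨ p) ∧ (¬(p ∨ (u → p)) → u)) ∧ p = False ∧ True = False
p → u = True → False = False
p → (p → u) = True → False = False
¬(p → (p → u)) = ¬False = True
¬(p → (p → u)) ∨ u = True ∨ False = True
((¬(u ∨ p) ∧ (¬(p ∨ (u → p)) → u)) ∧ p) → (¬(p → (p → u)) ∨ u) = False → True = True
¬(((¬(u ∨ p) ∧ (¬(p ∨ (u → p)) → u)) ∧ p) → (¬(p → (p → u)) ∨ u)) = ¬True = False
p ∧ u = True ∧ False = False
(p ∧ u) → u = False → False = True
¬((p ∧ u) → u) = ¬True = False
p → ¬((p ∧ u) → u) = True → False = False
p ∨ u = True ∨ False = True
(p ∨ u) → p = True → True = True
(p → ¬((p ∧ u) → u)) → ((p ∨ u) → p) = False → True = True
¬(((¬(u ∨ p) ∧ (¬(p ∨ (u → p)) → u)) ∧ p) → (¬(p → (p → u)) ∨ u)) → ((p → ¬((p ∧ u) → u)) → ((p ∨ u) → p)) = False → True = True

True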